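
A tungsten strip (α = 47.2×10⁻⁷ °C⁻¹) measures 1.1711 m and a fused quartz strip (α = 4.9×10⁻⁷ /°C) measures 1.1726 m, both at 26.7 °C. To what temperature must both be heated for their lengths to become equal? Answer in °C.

T = 329.5 °C

Equal length when α₁L₁ΔT − α₂L₂ΔT = L₂ − L₁ = 1.50×10⁻³ m
α₁L₁ = 5.527592×10⁻⁶, α₂L₂ = 5.74574×10⁻⁷ → Δ(αL) = 4.953018×10⁻⁶ m/K
ΔT = 1.50×10⁻³ / 4.953018×10⁻⁶ = 302.846 K, so T = 26.7 + 302.846 = 329.546 °C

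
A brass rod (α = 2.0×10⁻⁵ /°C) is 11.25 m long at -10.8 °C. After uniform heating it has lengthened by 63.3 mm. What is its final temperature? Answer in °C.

ΔL = αL₀ΔT ⇒ ΔT = ΔL / (αL₀)
ΔT = 63.3×10⁻³ m / (2.0×10⁻⁵ × 11.25 m) = 281.33 K
T = -10.8 + 281.33 = 270.53 °C

T = 271 °C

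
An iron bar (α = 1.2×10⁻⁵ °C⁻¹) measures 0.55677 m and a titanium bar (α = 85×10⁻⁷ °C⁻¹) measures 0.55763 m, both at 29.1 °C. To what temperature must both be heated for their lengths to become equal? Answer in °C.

T = 472.1 °C

Equal length when α₁L₁ΔT − α₂L₂ΔT = L₂ − L₁ = 8.60×10⁻⁴ m
α₁L₁ = 6.68124×10⁻⁶, α₂L₂ = 4.739855×10⁻⁶ → Δ(αL) = 1.941385×10⁻⁶ m/K
ΔT = 8.60×10⁻⁴ / 1.941385×10⁻⁶ = 442.983 K, so T = 29.1 + 442.983 = 472.083 °C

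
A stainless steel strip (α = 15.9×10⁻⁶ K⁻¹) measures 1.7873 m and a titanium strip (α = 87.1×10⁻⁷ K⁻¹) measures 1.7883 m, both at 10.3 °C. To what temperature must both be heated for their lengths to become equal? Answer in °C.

Equal length when α₁L₁ΔT − α₂L₂ΔT = L₂ − L₁ = 1.00×10⁻³ m
α₁L₁ = 2.841807×10⁻⁵, α₂L₂ = 1.5576093×10⁻⁵ → Δ(αL) = 1.2841977×10⁻⁵ m/K
ΔT = 1.00×10⁻³ / 1.2841977×10⁻⁵ = 77.8696 K, so T = 10.3 + 77.8696 = 88.1696 °C

T = 88.17 °C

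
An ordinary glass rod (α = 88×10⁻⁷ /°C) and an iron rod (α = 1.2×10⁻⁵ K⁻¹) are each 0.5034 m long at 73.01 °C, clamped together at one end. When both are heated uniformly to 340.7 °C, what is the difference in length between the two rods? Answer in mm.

ΔT = 267.69 K
ordinary glass: ΔL = 88×10⁻⁷ × 0.5034 m × 267.69 = 1.1858×10⁻³ m = 1.1858 mm
iron: ΔL = 1.2×10⁻⁵ × 0.5034 m × 267.69 = 1.6171×10⁻³ m = 1.6171 mm
difference = 1.6171 − 1.1858 = 0.4313 mm

0.431 mm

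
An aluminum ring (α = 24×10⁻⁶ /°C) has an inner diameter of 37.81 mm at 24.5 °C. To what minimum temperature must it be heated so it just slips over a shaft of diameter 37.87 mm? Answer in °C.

Required Δd = 37.87 − 37.81 = 0.06 mm
Δd = αd₀ΔT ⇒ ΔT = Δd/(αd₀) = 0.06 / (24×10⁻⁶ × 37.81) = 66.120 K
T_min = 24.5 + 66.120 = 90.620 °C

T = 90.6 °C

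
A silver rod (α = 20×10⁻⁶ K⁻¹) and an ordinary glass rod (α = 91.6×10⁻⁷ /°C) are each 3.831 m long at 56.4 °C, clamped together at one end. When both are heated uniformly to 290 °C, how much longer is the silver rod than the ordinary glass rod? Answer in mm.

ΔT = 233.6 K
silver: ΔL = 20×10⁻⁶ × 3.831 m × 233.6 = 1.7898×10⁻² m = 17.898 mm
ordinary glass: ΔL = 91.6×10⁻⁷ × 3.831 m × 233.6 = 8.1975×10⁻³ m = 8.1975 mm
difference = 17.898 − 8.1975 = 9.7005 mm

9.70 mm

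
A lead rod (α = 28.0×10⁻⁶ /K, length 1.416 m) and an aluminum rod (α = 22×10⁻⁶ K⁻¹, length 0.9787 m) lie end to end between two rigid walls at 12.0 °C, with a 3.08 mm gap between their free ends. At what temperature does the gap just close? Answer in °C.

T = 62.3 °C

Gap closes when ΔL₁ + ΔL₂ = 3.08 mm = 3.08×10⁻³ m
(α₁L₁ + α₂L₂)ΔT = g
α₁L₁ + α₂L₂ = 28.0×10⁻⁶×1.416 + 22×10⁻⁶×0.9787 = 6.11794×10⁻⁵ m/K
ΔT = 3.08×10⁻³ / 6.11794×10⁻⁵ = 50.344 K
T = 12.0 + 50.344 = 62.344 °C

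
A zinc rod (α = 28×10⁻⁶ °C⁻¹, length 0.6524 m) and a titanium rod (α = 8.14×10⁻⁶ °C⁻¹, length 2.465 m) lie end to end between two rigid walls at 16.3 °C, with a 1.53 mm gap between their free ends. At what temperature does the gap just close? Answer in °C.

α₁L₁ = 1.82672×10⁻⁵ m/K, α₂L₂ = 2.00651×10⁻⁵ m/K → total 3.83323×10⁻⁵ m/K
ΔT = g/(α₁L₁+α₂L₂) = 1.53×10⁻³ / 3.83323×10⁻⁵ = 39.914 K
T = 16.3 + 39.914 = 56.214 °C

T = 56.2 °C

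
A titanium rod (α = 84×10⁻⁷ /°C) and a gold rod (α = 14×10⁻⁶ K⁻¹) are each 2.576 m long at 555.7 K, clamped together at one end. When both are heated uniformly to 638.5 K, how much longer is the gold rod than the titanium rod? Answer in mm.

1.19 mm

ΔT = 82.8 K
titanium: ΔL = 84×10⁻⁷ × 2.576 m × 82.8 = 1.7917×10⁻³ m = 1.7917 mm
gold: ΔL = 14×10⁻⁶ × 2.576 m × 82.8 = 2.9861×10⁻³ m = 2.9861 mm
difference = 2.9861 − 1.7917 = 1.1944 mm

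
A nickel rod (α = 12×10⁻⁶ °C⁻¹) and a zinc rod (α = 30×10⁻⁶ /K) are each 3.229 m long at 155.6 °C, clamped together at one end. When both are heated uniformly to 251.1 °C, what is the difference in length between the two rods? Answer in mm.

5.55 mm

ΔT = 95.5 K
nickel: ΔL = 12×10⁻⁶ × 3.229 m × 95.5 = 3.7004×10⁻³ m = 3.7004 mm
zinc: ΔL = 30×10⁻⁶ × 3.229 m × 95.5 = 9.2511×10⁻³ m = 9.2511 mm
difference = 9.2511 − 3.7004 = 5.5507 mm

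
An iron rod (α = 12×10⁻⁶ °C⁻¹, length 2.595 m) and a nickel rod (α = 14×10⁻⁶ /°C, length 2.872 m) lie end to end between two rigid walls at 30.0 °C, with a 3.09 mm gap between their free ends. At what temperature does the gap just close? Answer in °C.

T = 73.3 °C

α₁L₁ = 3.114×10⁻⁵ m/K, α₂L₂ = 4.0208×10⁻⁵ m/K → total 7.1348×10⁻⁵ m/K
ΔT = g/(α₁L₁+α₂L₂) = 3.09×10⁻³ / 7.1348×10⁻⁵ = 43.309 K
T = 30.0 + 43.309 = 73.309 °C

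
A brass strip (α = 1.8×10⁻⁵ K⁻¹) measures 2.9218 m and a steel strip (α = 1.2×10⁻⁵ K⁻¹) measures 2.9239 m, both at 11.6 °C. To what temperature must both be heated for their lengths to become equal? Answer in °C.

T = 131.6 °C

L₁(1 + α₁ΔT) = L₂(1 + α₂ΔT) ⇒ ΔT = (L₂ − L₁)/(α₁L₁ − α₂L₂)
L₂ − L₁ = 2.9239 − 2.9218 = 2.10×10⁻³ m
α₁L₁ − α₂L₂ = 1.8×10⁻⁵×2.9218 − 1.2×10⁻⁵×2.9239 = 1.75056×10⁻⁵ m/K
ΔT = 2.10×10⁻³ / 1.75056×10⁻⁵ = 119.962 K
T = 11.6 + 119.962 = 131.562 °C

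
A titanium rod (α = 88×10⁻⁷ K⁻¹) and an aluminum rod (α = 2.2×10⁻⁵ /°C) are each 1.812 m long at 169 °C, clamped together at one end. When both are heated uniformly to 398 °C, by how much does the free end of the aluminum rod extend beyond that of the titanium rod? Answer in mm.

ΔT = 229 K
titanium: ΔL = 88×10⁻⁷ × 1.812 m × 229 = 3.6515×10⁻³ m = 3.6515 mm
aluminum: ΔL = 2.2×10⁻⁵ × 1.812 m × 229 = 9.1289×10⁻³ m = 9.1289 mm
difference = 9.1289 − 3.6515 = 5.4774 mm

5.48 mm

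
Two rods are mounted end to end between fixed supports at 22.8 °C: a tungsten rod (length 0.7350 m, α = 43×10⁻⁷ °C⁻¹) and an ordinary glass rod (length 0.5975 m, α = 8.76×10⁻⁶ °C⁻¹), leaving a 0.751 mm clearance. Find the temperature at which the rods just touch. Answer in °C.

α₁L₁ = 3.1605×10⁻⁶ m/K, α₂L₂ = 5.2341×10⁻⁶ m/K → total 8.3946×10⁻⁶ m/K
ΔT = g/(α₁L₁+α₂L₂) = 7.51×10⁻⁴ / 8.3946×10⁻⁶ = 89.46 K
T = 22.8 + 89.46 = 112.26 °C

T = 112 °C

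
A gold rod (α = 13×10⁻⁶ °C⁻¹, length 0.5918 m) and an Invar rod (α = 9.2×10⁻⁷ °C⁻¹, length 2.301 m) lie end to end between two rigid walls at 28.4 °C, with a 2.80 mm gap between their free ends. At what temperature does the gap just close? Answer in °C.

T = 314 °C

α₁L₁ = 7.6934×10⁻⁶ m/K, α₂L₂ = 2.11692×10⁻⁶ m/K → total 9.81032×10⁻⁶ m/K
ΔT = g/(α₁L₁+α₂L₂) = 2.80×10⁻³ / 9.81032×10⁻⁶ = 285.41 K
T = 28.4 + 285.41 = 313.81 °C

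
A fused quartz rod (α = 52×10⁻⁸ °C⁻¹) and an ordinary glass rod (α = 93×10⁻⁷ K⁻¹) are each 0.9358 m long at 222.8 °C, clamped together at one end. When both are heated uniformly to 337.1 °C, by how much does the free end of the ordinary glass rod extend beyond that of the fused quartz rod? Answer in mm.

0.939 mm

ΔT = 114.3 K
fused quartz: ΔL = 52×10⁻⁸ × 0.9358 m × 114.3 = 5.5620×10⁻⁵ m = 0.055620 mm
ordinary glass: ΔL = 93×10⁻⁷ × 0.9358 m × 114.3 = 9.9475×10⁻⁴ m = 0.99475 mm
difference = 0.99475 − 0.055620 = 0.93913 mm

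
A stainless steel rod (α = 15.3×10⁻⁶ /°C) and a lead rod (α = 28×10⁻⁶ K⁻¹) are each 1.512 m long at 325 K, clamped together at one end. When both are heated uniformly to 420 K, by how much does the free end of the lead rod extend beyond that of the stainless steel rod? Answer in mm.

1.82 mm

ΔT = 95 K
stainless steel: ΔL = 15.3×10⁻⁶ × 1.512 m × 95 = 2.1977×10⁻³ m = 2.1977 mm
lead: ΔL = 28×10⁻⁶ × 1.512 m × 95 = 4.0219×10⁻³ m = 4.0219 mm
difference = 4.0219 − 2.1977 = 1.8242 mm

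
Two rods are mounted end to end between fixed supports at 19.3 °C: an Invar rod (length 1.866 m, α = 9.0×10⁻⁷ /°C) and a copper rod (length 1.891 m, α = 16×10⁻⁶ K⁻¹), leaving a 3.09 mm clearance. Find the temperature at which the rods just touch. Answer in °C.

Gap closes when ΔL₁ + ΔL₂ = 3.09 mm = 3.09×10⁻³ m
(α₁L₁ + α₂L₂)ΔT = g
α₁L₁ + α₂L₂ = 9.0×10⁻⁷×1.866 + 16×10⁻⁶×1.891 = 3.19354×10⁻⁵ m/K
ΔT = 3.09×10⁻³ / 3.19354×10⁻⁵ = 96.76 K
T = 19.3 + 96.76 = 116.06 °C

T = 116 °C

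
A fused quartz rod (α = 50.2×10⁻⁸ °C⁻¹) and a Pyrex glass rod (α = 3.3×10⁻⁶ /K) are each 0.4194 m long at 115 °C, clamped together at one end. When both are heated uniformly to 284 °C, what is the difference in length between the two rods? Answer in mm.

0.198 mm

ΔT = 169 K
fused quartz: ΔL = 50.2×10⁻⁸ × 0.4194 m × 169 = 3.5581×10⁻⁵ m = 0.035581 mm
Pyrex glass: ΔL = 3.3×10⁻⁶ × 0.4194 m × 169 = 2.3390×10⁻⁴ m = 0.23390 mm
difference = 0.23390 − 0.035581 = 0.198319 mm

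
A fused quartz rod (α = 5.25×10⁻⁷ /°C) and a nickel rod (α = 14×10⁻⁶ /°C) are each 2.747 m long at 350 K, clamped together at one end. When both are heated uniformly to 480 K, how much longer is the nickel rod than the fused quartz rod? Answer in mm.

ΔT = 130 K
fused quartz: ΔL = 5.25×10⁻⁷ × 2.747 m × 130 = 1.8748×10⁻⁴ m = 0.18748 mm
nickel: ΔL = 14×10⁻⁶ × 2.747 m × 130 = 4.9995×10⁻³ m = 4.9995 mm
difference = 4.9995 − 0.18748 = 4.81202 mm

4.81 mm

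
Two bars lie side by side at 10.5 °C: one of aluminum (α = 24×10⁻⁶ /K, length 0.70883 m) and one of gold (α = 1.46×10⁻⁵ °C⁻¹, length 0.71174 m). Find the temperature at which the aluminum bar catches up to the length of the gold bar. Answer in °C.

L₁(1 + α₁ΔT) = L₂(1 + α₂ΔT) ⇒ ΔT = (L₂ − L₁)/(α₁L₁ − α₂L₂)
L₂ − L₁ = 0.71174 − 0.70883 = 2.91×10⁻³ m
α₁L₁ − α₂L₂ = 24×10⁻⁶×0.70883 − 1.46×10⁻⁵×0.71174 = 6.620516×10⁻⁶ m/K
ΔT = 2.91×10⁻³ / 6.620516×10⁻⁶ = 439.543 K
T = 10.5 + 439.543 = 450.043 °C

T = 450.0 °C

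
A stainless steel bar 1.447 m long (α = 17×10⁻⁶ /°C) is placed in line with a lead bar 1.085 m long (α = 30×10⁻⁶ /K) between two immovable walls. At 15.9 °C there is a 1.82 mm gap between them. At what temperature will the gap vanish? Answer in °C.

α₁L₁ = 2.4599×10⁻⁵ m/K, α₂L₂ = 3.255×10⁻⁵ m/K → total 5.7149×10⁻⁵ m/K
ΔT = g/(α₁L₁+α₂L₂) = 1.82×10⁻³ / 5.7149×10⁻⁵ = 31.847 K
T = 15.9 + 31.847 = 47.747 °C

T = 47.7 °C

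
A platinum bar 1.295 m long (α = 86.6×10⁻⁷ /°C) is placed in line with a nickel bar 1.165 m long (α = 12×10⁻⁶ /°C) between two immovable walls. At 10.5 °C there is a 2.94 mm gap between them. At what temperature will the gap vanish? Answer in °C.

T = 127 °C

α₁L₁ = 1.12147×10⁻⁵ m/K, α₂L₂ = 1.398×10⁻⁵ m/K → total 2.51947×10⁻⁵ m/K
ΔT = g/(α₁L₁+α₂L₂) = 2.94×10⁻³ / 2.51947×10⁻⁵ = 116.69 K
T = 10.5 + 116.69 = 127.19 °C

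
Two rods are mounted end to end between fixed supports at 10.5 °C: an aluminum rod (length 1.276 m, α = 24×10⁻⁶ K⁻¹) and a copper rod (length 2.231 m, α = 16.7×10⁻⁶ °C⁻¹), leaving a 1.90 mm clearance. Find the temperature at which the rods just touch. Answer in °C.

α₁L₁ = 3.0624×10⁻⁵ m/K, α₂L₂ = 3.72577×10⁻⁵ m/K → total 6.78817×10⁻⁵ m/K
ΔT = g/(α₁L₁+α₂L₂) = 1.90×10⁻³ / 6.78817×10⁻⁵ = 27.990 K
T = 10.5 + 27.990 = 38.490 °C

T = 38.5 °C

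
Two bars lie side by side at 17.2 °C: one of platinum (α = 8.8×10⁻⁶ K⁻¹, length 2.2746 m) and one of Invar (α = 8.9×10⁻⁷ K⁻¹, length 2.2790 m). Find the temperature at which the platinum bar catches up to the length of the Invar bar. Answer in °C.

T = 261.8 °C

Equal length when α₁L₁ΔT − α₂L₂ΔT = L₂ − L₁ = 4.40×10⁻³ m
α₁L₁ = 2.001648×10⁻⁵, α₂L₂ = 2.02831×10⁻⁶ → Δ(αL) = 1.798817×10⁻⁵ m/K
ΔT = 4.40×10⁻³ / 1.798817×10⁻⁵ = 244.605 K, so T = 17.2 + 244.605 = 261.805 °C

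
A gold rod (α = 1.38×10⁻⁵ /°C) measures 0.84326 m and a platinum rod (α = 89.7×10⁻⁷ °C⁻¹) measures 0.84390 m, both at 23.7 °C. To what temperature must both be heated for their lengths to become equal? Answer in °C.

T = 181.1 °C

L₁(1 + α₁ΔT) = L₂(1 + α₂ΔT) ⇒ ΔT = (L₂ − L₁)/(α₁L₁ − α₂L₂)
L₂ − L₁ = 0.84390 − 0.84326 = 6.40×10⁻⁴ m
α₁L₁ − α₂L₂ = 1.38×10⁻⁵×0.84326 − 89.7×10⁻⁷×0.84390 = 4.067205×10⁻⁶ m/K
ΔT = 6.40×10⁻⁴ / 4.067205×10⁻⁶ = 157.356 K
T = 23.7 + 157.356 = 181.056 °C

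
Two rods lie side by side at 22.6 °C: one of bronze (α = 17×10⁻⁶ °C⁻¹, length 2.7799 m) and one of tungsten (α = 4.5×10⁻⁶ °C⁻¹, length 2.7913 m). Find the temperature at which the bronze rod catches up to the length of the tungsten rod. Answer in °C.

T = 351.2 °C

L₁(1 + α₁ΔT) = L₂(1 + α₂ΔT) ⇒ ΔT = (L₂ − L₁)/(α₁L₁ − α₂L₂)
L₂ − L₁ = 2.7913 − 2.7799 = 1.14×10⁻² m
α₁L₁ − α₂L₂ = 17×10⁻⁶×2.7799 − 4.5×10⁻⁶×2.7913 = 3.469745×10⁻⁵ m/K
ΔT = 1.14×10⁻² / 3.469745×10⁻⁵ = 328.554 K
T = 22.6 + 328.554 = 351.154 °C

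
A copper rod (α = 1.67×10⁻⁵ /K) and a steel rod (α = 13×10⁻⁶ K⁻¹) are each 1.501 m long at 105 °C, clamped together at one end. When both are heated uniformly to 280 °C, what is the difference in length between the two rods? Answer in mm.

ΔT = 175 K
copper: ΔL = 1.67×10⁻⁵ × 1.501 m × 175 = 4.3867×10⁻³ m = 4.3867 mm
steel: ΔL = 13×10⁻⁶ × 1.501 m × 175 = 3.4148×10⁻³ m = 3.4148 mm
difference = 4.3867 − 3.4148 = 0.9719 mm

0.972 mm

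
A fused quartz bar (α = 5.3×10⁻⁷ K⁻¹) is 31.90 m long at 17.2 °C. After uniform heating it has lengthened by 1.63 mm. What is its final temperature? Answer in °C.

T = 114 °C

ΔL = αL₀ΔT ⇒ ΔT = ΔL / (αL₀)
ΔT = 1.63×10⁻³ m / (5.3×10⁻⁷ × 31.90 m) = 96.41 K
T = 17.2 + 96.41 = 113.61 °C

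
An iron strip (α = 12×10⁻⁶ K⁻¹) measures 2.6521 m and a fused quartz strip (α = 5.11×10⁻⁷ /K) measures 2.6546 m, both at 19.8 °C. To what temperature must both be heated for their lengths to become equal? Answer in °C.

T = 101.9 °C

L₁(1 + α₁ΔT) = L₂(1 + α₂ΔT) ⇒ ΔT = (L₂ − L₁)/(α₁L₁ − α₂L₂)
L₂ − L₁ = 2.6546 − 2.6521 = 2.50×10⁻³ m
α₁L₁ − α₂L₂ = 12×10⁻⁶×2.6521 − 5.11×10⁻⁷×2.6546 = 3.04686994×10⁻⁵ m/K
ΔT = 2.50×10⁻³ / 3.04686994×10⁻⁵ = 82.051 K
T = 19.8 + 82.051 = 101.851 °C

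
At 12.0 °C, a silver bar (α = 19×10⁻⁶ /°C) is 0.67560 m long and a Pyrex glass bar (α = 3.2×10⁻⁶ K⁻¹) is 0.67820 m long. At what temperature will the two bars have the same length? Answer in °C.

T = 255.8 °C

Equal length when α₁L₁ΔT − α₂L₂ΔT = L₂ − L₁ = 2.60×10⁻³ m
α₁L₁ = 1.28364×10⁻⁵, α₂L₂ = 2.17024×10⁻⁶ → Δ(αL) = 1.066616×10⁻⁵ m/K
ΔT = 2.60×10⁻³ / 1.066616×10⁻⁵ = 243.762 K, so T = 12.0 + 243.762 = 255.762 °C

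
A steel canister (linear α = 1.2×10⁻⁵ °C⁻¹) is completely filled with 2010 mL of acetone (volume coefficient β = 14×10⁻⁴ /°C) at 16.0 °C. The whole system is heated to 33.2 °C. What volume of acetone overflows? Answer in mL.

The canister also expands: β_container ≈ 3α = 3.6×10⁻⁵ /K
Net overflow = V₀(β_liq − 3α_cont)ΔT
β − 3α = 1.40×10⁻³ − 3.6×10⁻⁵ = 1.364×10⁻³ /K; ΔT = 17.2 K
ΔV = 2010 × 1.364×10⁻³ × 17.2 = 47.2 mL

47.2 mL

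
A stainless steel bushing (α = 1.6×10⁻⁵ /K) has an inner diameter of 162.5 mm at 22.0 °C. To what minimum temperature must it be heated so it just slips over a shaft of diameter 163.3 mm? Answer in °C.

Required Δd = 163.3 − 162.5 = 0.8 mm
Δd = αd₀ΔT ⇒ ΔT = Δd/(αd₀) = 0.8 / (1.6×10⁻⁵ × 162.5) = 307.69 K
T_min = 22.0 + 307.69 = 329.69 °C

T = 330 °C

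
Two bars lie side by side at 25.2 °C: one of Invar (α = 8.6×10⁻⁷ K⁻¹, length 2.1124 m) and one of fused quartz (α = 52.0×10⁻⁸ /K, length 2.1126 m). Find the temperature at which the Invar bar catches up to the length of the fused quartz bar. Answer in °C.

L₁(1 + α₁ΔT) = L₂(1 + α₂ΔT) ⇒ ΔT = (L₂ − L₁)/(α₁L₁ − α₂L₂)
L₂ − L₁ = 2.1126 − 2.1124 = 2.00×10⁻⁴ m
α₁L₁ − α₂L₂ = 8.6×10⁻⁷×2.1124 − 52.0×10⁻⁸×2.1126 = 7.18112×10⁻⁷ m/K
ΔT = 2.00×10⁻⁴ / 7.18112×10⁻⁷ = 278.508 K
T = 25.2 + 278.508 = 303.708 °C

T = 303.7 °C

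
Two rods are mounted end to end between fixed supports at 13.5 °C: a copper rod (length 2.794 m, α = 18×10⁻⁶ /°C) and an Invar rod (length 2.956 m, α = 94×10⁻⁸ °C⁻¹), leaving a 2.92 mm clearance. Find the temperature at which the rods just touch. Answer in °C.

T = 68.5 °C

α₁L₁ = 5.0292×10⁻⁵ m/K, α₂L₂ = 2.77864×10⁻⁶ m/K → total 5.307064×10⁻⁵ m/K
ΔT = g/(α₁L₁+α₂L₂) = 2.92×10⁻³ / 5.307064×10⁻⁵ = 55.021 K
T = 13.5 + 55.021 = 68.521 °C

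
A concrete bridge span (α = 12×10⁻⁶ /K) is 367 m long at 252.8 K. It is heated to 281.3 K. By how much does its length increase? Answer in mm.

ΔL = 126 mm

|ΔT| = |281.3 − 252.8| = 28.5 K
ΔL = αL₀ΔT = (12×10⁻⁶)(367)(28.5) = 1.26×10⁻¹ m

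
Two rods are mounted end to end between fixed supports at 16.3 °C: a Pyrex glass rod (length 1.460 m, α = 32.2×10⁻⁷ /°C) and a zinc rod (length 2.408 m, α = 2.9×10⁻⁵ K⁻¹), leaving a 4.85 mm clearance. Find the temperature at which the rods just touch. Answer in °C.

Gap closes when ΔL₁ + ΔL₂ = 4.85 mm = 4.85×10⁻³ m
(α₁L₁ + α₂L₂)ΔT = g
α₁L₁ + α₂L₂ = 32.2×10⁻⁷×1.460 + 2.9×10⁻⁵×2.408 = 7.45332×10⁻⁵ m/K
ΔT = 4.85×10⁻³ / 7.45332×10⁻⁵ = 65.072 K
T = 16.3 + 65.072 = 81.372 °C

T = 81.4 °C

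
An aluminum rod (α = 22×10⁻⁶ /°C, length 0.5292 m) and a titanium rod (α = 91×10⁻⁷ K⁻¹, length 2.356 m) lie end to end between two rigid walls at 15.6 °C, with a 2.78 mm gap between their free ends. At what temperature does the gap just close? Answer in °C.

T = 99.6 °C

α₁L₁ = 1.16424×10⁻⁵ m/K, α₂L₂ = 2.14396×10⁻⁵ m/K → total 3.3082×10⁻⁵ m/K
ΔT = g/(α₁L₁+α₂L₂) = 2.78×10⁻³ / 3.3082×10⁻⁵ = 84.034 K
T = 15.6 + 84.034 = 99.634 °C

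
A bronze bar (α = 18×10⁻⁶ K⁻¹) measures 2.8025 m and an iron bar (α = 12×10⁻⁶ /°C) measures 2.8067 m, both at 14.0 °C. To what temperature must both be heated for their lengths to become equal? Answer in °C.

T = 264.5 °C

Equal length when α₁L₁ΔT − α₂L₂ΔT = L₂ − L₁ = 4.20×10⁻³ m
α₁L₁ = 5.0445×10⁻⁵, α₂L₂ = 3.36804×10⁻⁵ → Δ(αL) = 1.67646×10⁻⁵ m/K
ΔT = 4.20×10⁻³ / 1.67646×10⁻⁵ = 250.528 K, so T = 14.0 + 250.528 = 264.528 °C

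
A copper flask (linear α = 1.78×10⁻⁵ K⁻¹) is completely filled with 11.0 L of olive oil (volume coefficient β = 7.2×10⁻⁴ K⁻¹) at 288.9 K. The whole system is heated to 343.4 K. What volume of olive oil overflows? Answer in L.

0.400 L

The flask also expands: β_container ≈ 3α = 5.34×10⁻⁵ /K
Net overflow = V₀(β_liq − 3α_cont)ΔT
β − 3α = 7.20×10⁻⁴ − 5.34×10⁻⁵ = 6.666×10⁻⁴ /K; ΔT = 54.5 K
ΔV = 11.0 × 6.666×10⁻⁴ × 54.5 = 0.400 L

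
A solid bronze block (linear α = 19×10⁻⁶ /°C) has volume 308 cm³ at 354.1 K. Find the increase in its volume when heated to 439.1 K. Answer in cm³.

ΔV = 1.49 cm³

Isotropic solid: β ≈ 3α = 5.7×10⁻⁵ /K; ΔT = 85.0 K
ΔV = 3αV₀ΔT = 3(19×10⁻⁶)(308)(85.0) = 1.49 cm³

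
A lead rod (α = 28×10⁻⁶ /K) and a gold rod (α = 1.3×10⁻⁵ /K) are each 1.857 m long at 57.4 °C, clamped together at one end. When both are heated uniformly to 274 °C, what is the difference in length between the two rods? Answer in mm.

ΔT = 216.6 K
lead: ΔL = 28×10⁻⁶ × 1.857 m × 216.6 = 1.1262×10⁻² m = 11.262 mm
gold: ΔL = 1.3×10⁻⁵ × 1.857 m × 216.6 = 5.2289×10⁻³ m = 5.2289 mm
difference = 11.262 − 5.2289 = 6.0331 mm

6.03 mm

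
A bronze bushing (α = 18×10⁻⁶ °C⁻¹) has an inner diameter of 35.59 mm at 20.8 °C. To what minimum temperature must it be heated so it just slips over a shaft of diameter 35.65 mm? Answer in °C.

Required Δd = 35.65 − 35.59 = 0.06 mm
Δd = αd₀ΔT ⇒ ΔT = Δd/(αd₀) = 0.06 / (18×10⁻⁶ × 35.59) = 93.66 K
T_min = 20.8 + 93.66 = 114.46 °C

T = 114 °C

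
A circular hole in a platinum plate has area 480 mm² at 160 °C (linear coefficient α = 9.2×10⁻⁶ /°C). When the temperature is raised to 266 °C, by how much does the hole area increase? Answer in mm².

ΔA = 0.936 mm²

Area coefficient ≈ 2α; |ΔT| = 106 K
ΔA = 2αA₀ΔT = 2(9.2×10⁻⁶)(480)(106) = 0.936 mm²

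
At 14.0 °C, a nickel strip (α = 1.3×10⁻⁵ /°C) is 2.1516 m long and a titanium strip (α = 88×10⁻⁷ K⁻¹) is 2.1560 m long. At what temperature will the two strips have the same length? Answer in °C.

T = 503.0 °C

Equal length when α₁L₁ΔT − α₂L₂ΔT = L₂ − L₁ = 4.40×10⁻³ m
α₁L₁ = 2.79708×10⁻⁵, α₂L₂ = 1.89728×10⁻⁵ → Δ(αL) = 8.998×10⁻⁶ m/K
ΔT = 4.40×10⁻³ / 8.998×10⁻⁶ = 488.998 K, so T = 14.0 + 488.998 = 502.998 °C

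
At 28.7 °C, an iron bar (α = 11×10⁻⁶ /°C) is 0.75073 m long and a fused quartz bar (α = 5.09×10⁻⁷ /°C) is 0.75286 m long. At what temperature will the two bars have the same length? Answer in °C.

T = 299.2 °C

Equal length when α₁L₁ΔT − α₂L₂ΔT = L₂ − L₁ = 2.13×10⁻³ m
α₁L₁ = 8.25803×10⁻⁶, α₂L₂ = 3.8320574×10⁻⁷ → Δ(αL) = 7.87482426×10⁻⁶ m/K
ΔT = 2.13×10⁻³ / 7.87482426×10⁻⁶ = 270.482 K, so T = 28.7 + 270.482 = 299.182 °C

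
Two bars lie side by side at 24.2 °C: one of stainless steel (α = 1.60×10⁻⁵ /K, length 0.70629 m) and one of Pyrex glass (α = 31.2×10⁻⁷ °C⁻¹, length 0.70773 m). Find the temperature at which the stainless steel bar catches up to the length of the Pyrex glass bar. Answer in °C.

L₁(1 + α₁ΔT) = L₂(1 + α₂ΔT) ⇒ ΔT = (L₂ − L₁)/(α₁L₁ − α₂L₂)
L₂ − L₁ = 0.70773 − 0.70629 = 1.44×10⁻³ m
α₁L₁ − α₂L₂ = 1.60×10⁻⁵×0.70629 − 31.2×10⁻⁷×0.70773 = 9.0925224×10⁻⁶ m/K
ΔT = 1.44×10⁻³ / 9.0925224×10⁻⁶ = 158.372 K
T = 24.2 + 158.372 = 182.572 °C

T = 182.6 °C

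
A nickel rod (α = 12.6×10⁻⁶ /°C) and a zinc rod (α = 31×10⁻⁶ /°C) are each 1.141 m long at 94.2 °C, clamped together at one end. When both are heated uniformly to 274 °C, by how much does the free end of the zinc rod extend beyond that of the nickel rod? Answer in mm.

ΔT = 179.8 K
nickel: ΔL = 12.6×10⁻⁶ × 1.141 m × 179.8 = 2.5849×10⁻³ m = 2.5849 mm
zinc: ΔL = 31×10⁻⁶ × 1.141 m × 179.8 = 6.3597×10⁻³ m = 6.3597 mm
difference = 6.3597 − 2.5849 = 3.7748 mm

3.77 mm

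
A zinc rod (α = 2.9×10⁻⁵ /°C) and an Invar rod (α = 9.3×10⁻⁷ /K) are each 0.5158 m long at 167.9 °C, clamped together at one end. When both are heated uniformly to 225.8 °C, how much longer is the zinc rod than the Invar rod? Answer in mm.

ΔT = 57.9 K
zinc: ΔL = 2.9×10⁻⁵ × 0.5158 m × 57.9 = 8.6608×10⁻⁴ m = 0.86608 mm
Invar: ΔL = 9.3×10⁻⁷ × 0.5158 m × 57.9 = 2.7774×10⁻⁵ m = 0.027774 mm
difference = 0.86608 − 0.027774 = 0.838306 mm

0.838 mm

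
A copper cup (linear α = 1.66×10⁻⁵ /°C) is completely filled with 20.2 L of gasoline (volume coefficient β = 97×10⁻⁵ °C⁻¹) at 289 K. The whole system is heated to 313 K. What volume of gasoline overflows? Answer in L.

0.446 L

The cup also expands: β_container ≈ 3α = 4.98×10⁻⁵ /K
Net overflow = V₀(β_liq − 3α_cont)ΔT
β − 3α = 9.70×10⁻⁴ − 4.98×10⁻⁵ = 9.202×10⁻⁴ /K; ΔT = 24 K
ΔV = 20.2 × 9.202×10⁻⁴ × 24 = 0.446 L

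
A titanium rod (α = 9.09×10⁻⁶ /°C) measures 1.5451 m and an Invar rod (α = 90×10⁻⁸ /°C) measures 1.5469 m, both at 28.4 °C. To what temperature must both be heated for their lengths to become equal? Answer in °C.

Equal length when α₁L₁ΔT − α₂L₂ΔT = L₂ − L₁ = 1.80×10⁻³ m
α₁L₁ = 1.4044959×10⁻⁵, α₂L₂ = 1.39221×10⁻⁶ → Δ(αL) = 1.2652749×10⁻⁵ m/K
ΔT = 1.80×10⁻³ / 1.2652749×10⁻⁵ = 142.262 K, so T = 28.4 + 142.262 = 170.662 °C

T = 170.7 °C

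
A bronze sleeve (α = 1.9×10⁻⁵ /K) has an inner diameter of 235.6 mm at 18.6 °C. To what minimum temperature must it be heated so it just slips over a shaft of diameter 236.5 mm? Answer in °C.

Required Δd = 236.5 − 235.6 = 0.9 mm
Δd = αd₀ΔT ⇒ ΔT = Δd/(αd₀) = 0.9 / (1.9×10⁻⁵ × 235.6) = 201.05 K
T_min = 18.6 + 201.05 = 219.65 °C

T = 220 °C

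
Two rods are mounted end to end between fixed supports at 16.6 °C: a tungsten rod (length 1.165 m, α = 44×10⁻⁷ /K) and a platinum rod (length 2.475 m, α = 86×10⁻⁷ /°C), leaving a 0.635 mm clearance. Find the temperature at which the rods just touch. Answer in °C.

Gap closes when ΔL₁ + ΔL₂ = 0.635 mm = 6.35×10⁻⁴ m
(α₁L₁ + α₂L₂)ΔT = g
α₁L₁ + α₂L₂ = 44×10⁻⁷×1.165 + 86×10⁻⁷×2.475 = 2.6411×10⁻⁵ m/K
ΔT = 6.35×10⁻⁴ / 2.6411×10⁻⁵ = 24.043 K
T = 16.6 + 24.043 = 40.643 °C

T = 40.6 °C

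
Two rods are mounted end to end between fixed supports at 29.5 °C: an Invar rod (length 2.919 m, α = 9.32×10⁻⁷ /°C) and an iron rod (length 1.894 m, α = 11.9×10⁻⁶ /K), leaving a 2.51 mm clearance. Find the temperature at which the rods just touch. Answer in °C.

α₁L₁ = 2.720508×10⁻⁶ m/K, α₂L₂ = 2.25386×10⁻⁵ m/K → total 2.5259108×10⁻⁵ m/K
ΔT = g/(α₁L₁+α₂L₂) = 2.51×10⁻³ / 2.5259108×10⁻⁵ = 99.37 K
T = 29.5 + 99.37 = 128.87 °C

T = 129 °C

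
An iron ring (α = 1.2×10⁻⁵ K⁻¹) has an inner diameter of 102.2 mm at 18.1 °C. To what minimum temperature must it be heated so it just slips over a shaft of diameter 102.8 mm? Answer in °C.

T = 507 °C

Required Δd = 102.8 − 102.2 = 0.6 mm
Δd = αd₀ΔT ⇒ ΔT = Δd/(αd₀) = 0.6 / (1.2×10⁻⁵ × 102.2) = 489.24 K
T_min = 18.1 + 489.24 = 507.34 °C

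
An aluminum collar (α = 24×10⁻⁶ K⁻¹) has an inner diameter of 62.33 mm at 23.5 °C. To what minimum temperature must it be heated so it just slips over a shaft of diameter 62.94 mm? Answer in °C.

T = 431 °C

Required Δd = 62.94 − 62.33 = 0.61 mm
Δd = αd₀ΔT ⇒ ΔT = Δd/(αd₀) = 0.61 / (24×10⁻⁶ × 62.33) = 407.78 K
T_min = 23.5 + 407.78 = 431.28 °C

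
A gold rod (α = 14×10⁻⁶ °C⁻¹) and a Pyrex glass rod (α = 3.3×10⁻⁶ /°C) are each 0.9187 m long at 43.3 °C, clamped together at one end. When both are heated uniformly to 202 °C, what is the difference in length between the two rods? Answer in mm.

ΔT = 158.7 K
gold: ΔL = 14×10⁻⁶ × 0.9187 m × 158.7 = 2.0412×10⁻³ m = 2.0412 mm
Pyrex glass: ΔL = 3.3×10⁻⁶ × 0.9187 m × 158.7 = 4.8113×10⁻⁴ m = 0.48113 mm
difference = 2.0412 − 0.48113 = 1.56007 mm

1.56 mm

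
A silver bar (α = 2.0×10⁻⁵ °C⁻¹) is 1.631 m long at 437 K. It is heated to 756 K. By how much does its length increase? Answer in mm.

ΔL = 10.4 mm

|ΔT| = |756 − 437| = 319 K
ΔL = αL₀ΔT = (2.0×10⁻⁵)(1.631)(319) = 1.04×10⁻² m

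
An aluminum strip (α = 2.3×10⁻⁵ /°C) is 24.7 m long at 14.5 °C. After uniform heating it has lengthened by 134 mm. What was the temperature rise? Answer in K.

ΔL = αL₀ΔT ⇒ ΔT = ΔL / (αL₀)
ΔT = 134×10⁻³ m / (2.3×10⁻⁵ × 24.7 m) = 235.87 K

ΔT = 236 K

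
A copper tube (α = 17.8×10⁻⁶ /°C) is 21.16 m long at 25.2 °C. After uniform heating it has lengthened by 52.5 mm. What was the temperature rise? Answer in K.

ΔT = 139 K

ΔL = αL₀ΔT ⇒ ΔT = ΔL / (αL₀)
ΔT = 52.5×10⁻³ m / (17.8×10⁻⁶ × 21.16 m) = 139.39 K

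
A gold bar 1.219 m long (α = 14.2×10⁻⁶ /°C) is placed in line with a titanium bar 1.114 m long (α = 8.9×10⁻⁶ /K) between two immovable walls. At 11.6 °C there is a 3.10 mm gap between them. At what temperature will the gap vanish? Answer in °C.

T = 125 °C

Gap closes when ΔL₁ + ΔL₂ = 3.10 mm = 3.10×10⁻³ m
(α₁L₁ + α₂L₂)ΔT = g
α₁L₁ + α₂L₂ = 14.2×10⁻⁶×1.219 + 8.9×10⁻⁶×1.114 = 2.72244×10⁻⁵ m/K
ΔT = 3.10×10⁻³ / 2.72244×10⁻⁵ = 113.87 K
T = 11.6 + 113.87 = 125.47 °C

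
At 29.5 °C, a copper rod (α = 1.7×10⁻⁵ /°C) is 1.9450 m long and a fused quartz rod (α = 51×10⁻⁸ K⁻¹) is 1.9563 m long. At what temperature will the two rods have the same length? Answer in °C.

T = 381.9 °C

Equal length when α₁L₁ΔT − α₂L₂ΔT = L₂ − L₁ = 1.13×10⁻² m
α₁L₁ = 3.3065×10⁻⁵, α₂L₂ = 9.97713×10⁻⁷ → Δ(αL) = 3.2067287×10⁻⁵ m/K
ΔT = 1.13×10⁻² / 3.2067287×10⁻⁵ = 352.384 K, so T = 29.5 + 352.384 = 381.884 °C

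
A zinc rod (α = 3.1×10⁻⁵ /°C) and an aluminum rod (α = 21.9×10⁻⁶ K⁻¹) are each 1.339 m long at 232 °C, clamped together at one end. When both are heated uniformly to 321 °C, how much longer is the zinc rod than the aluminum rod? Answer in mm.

ΔT = 89 K
zinc: ΔL = 3.1×10⁻⁵ × 1.339 m × 89 = 3.6943×10⁻³ m = 3.6943 mm
aluminum: ΔL = 21.9×10⁻⁶ × 1.339 m × 89 = 2.6098×10⁻³ m = 2.6098 mm
difference = 3.6943 − 2.6098 = 1.0845 mm

1.08 mm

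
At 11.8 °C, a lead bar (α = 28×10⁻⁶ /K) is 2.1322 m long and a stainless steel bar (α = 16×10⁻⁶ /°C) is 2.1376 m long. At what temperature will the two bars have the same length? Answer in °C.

T = 223.6 °C

Equal length when α₁L₁ΔT − α₂L₂ΔT = L₂ − L₁ = 5.40×10⁻³ m
α₁L₁ = 5.97016×10⁻⁵, α₂L₂ = 3.42016×10⁻⁵ → Δ(αL) = 2.55×10⁻⁵ m/K
ΔT = 5.40×10⁻³ / 2.55×10⁻⁵ = 211.765 K, so T = 11.8 + 211.765 = 223.565 °C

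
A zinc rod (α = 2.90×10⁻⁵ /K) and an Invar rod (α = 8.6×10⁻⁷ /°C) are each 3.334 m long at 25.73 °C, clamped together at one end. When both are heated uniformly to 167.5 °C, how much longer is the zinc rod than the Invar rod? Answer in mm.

13.3 mm

ΔT = 141.77 K
zinc: ΔL = 2.90×10⁻⁵ × 3.334 m × 141.77 = 1.3707×10⁻² m = 13.707 mm
Invar: ΔL = 8.6×10⁻⁷ × 3.334 m × 141.77 = 4.0649×10⁻⁴ m = 0.40649 mm
difference = 13.707 − 0.40649 = 13.30051 mm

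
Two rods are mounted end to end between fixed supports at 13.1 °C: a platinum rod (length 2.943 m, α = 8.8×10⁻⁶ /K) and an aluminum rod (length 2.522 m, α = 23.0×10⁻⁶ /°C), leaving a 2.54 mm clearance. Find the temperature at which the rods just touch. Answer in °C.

Gap closes when ΔL₁ + ΔL₂ = 2.54 mm = 2.54×10⁻³ m
(α₁L₁ + α₂L₂)ΔT = g
α₁L₁ + α₂L₂ = 8.8×10⁻⁶×2.943 + 23.0×10⁻⁶×2.522 = 8.39044×10⁻⁵ m/K
ΔT = 2.54×10⁻³ / 8.39044×10⁻⁵ = 30.273 K
T = 13.1 + 30.273 = 43.373 °C

T = 43.4 °C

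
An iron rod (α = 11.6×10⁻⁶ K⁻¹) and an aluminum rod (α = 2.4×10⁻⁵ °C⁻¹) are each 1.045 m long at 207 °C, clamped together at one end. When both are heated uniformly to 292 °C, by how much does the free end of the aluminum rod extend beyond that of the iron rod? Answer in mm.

ΔT = 85 K
iron: ΔL = 11.6×10⁻⁶ × 1.045 m × 85 = 1.0304×10⁻³ m = 1.0304 mm
aluminum: ΔL = 2.4×10⁻⁵ × 1.045 m × 85 = 2.1318×10⁻³ m = 2.1318 mm
difference = 2.1318 − 1.0304 = 1.1014 mm

1.10 mm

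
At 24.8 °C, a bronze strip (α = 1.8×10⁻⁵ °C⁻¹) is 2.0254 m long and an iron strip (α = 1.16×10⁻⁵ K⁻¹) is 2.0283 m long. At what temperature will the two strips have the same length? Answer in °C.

L₁(1 + α₁ΔT) = L₂(1 + α₂ΔT) ⇒ ΔT = (L₂ − L₁)/(α₁L₁ − α₂L₂)
L₂ − L₁ = 2.0283 − 2.0254 = 2.90×10⁻³ m
α₁L₁ − α₂L₂ = 1.8×10⁻⁵×2.0254 − 1.16×10⁻⁵×2.0283 = 1.292892×10⁻⁵ m/K
ΔT = 2.90×10⁻³ / 1.292892×10⁻⁵ = 224.303 K
T = 24.8 + 224.303 = 249.103 °C

T = 249.1 °C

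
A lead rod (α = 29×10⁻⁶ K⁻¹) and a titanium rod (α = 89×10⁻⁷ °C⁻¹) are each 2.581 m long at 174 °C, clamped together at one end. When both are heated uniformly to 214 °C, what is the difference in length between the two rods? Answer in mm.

ΔT = 40 K
lead: ΔL = 29×10⁻⁶ × 2.581 m × 40 = 2.9940×10⁻³ m = 2.9940 mm
titanium: ΔL = 89×10⁻⁷ × 2.581 m × 40 = 9.1884×10⁻⁴ m = 0.91884 mm
difference = 2.9940 − 0.91884 = 2.07516 mm

2.08 mm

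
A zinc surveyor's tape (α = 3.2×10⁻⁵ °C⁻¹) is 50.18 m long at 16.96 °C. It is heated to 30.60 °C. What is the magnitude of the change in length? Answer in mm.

|ΔT| = |30.60 − 16.96| = 13.64 K
ΔL = αL₀ΔT = (3.2×10⁻⁵)(50.18)(13.64) = 2.19×10⁻² m

ΔL = 21.9 mm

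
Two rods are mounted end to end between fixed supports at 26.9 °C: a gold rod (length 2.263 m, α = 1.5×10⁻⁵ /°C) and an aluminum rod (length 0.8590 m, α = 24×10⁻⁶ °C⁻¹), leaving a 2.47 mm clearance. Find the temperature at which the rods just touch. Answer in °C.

T = 72.2 °C

α₁L₁ = 3.3945×10⁻⁵ m/K, α₂L₂ = 2.0616×10⁻⁵ m/K → total 5.4561×10⁻⁵ m/K
ΔT = g/(α₁L₁+α₂L₂) = 2.47×10⁻³ / 5.4561×10⁻⁵ = 45.270 K
T = 26.9 + 45.270 = 72.170 °C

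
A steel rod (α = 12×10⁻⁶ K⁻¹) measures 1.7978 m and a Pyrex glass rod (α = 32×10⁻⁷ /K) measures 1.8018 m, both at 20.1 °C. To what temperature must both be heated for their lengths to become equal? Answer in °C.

T = 273.1 °C

Equal length when α₁L₁ΔT − α₂L₂ΔT = L₂ − L₁ = 4.00×10⁻³ m
α₁L₁ = 2.15736×10⁻⁵, α₂L₂ = 5.76576×10⁻⁶ → Δ(αL) = 1.580784×10⁻⁵ m/K
ΔT = 4.00×10⁻³ / 1.580784×10⁻⁵ = 253.039 K, so T = 20.1 + 253.039 = 273.139 °C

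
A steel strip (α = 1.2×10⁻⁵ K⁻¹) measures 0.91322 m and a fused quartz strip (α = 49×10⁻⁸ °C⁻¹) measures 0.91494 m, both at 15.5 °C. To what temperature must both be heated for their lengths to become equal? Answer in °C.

T = 179.1 °C

Equal length when α₁L₁ΔT − α₂L₂ΔT = L₂ − L₁ = 1.72×10⁻³ m
α₁L₁ = 1.095864×10⁻⁵, α₂L₂ = 4.483206×10⁻⁷ → Δ(αL) = 1.05103194×10⁻⁵ m/K
ΔT = 1.72×10⁻³ / 1.05103194×10⁻⁵ = 163.649 K, so T = 15.5 + 163.649 = 179.149 °C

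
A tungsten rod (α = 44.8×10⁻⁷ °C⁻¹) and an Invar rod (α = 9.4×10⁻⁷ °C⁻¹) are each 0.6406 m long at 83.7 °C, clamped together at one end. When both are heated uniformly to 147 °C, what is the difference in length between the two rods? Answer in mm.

0.144 mm

ΔT = 63.3 K
tungsten: ΔL = 44.8×10⁻⁷ × 0.6406 m × 63.3 = 1.8166×10⁻⁴ m = 0.18166 mm
Invar: ΔL = 9.4×10⁻⁷ × 0.6406 m × 63.3 = 3.8117×10⁻⁵ m = 0.038117 mm
difference = 0.18166 − 0.038117 = 0.143543 mm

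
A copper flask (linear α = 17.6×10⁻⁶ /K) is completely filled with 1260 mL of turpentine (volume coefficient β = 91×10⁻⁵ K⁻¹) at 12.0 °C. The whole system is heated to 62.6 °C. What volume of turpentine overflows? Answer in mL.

The flask also expands: β_container ≈ 3α = 5.28×10⁻⁵ /K
Net overflow = V₀(β_liq − 3α_cont)ΔT
β − 3α = 9.10×10⁻⁴ − 5.28×10⁻⁵ = 8.572×10⁻⁴ /K; ΔT = 50.6 K
ΔV = 1260 × 8.572×10⁻⁴ × 50.6 = 54.7 mL

54.7 mL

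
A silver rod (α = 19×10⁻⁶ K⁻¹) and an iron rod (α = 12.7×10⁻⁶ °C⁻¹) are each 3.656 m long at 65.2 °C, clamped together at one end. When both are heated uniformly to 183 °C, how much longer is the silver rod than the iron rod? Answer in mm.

2.71 mm

ΔT = 117.8 K
silver: ΔL = 19×10⁻⁶ × 3.656 m × 117.8 = 8.1829×10⁻³ m = 8.1829 mm
iron: ΔL = 12.7×10⁻⁶ × 3.656 m × 117.8 = 5.4696×10⁻³ m = 5.4696 mm
difference = 8.1829 − 5.4696 = 2.7133 mm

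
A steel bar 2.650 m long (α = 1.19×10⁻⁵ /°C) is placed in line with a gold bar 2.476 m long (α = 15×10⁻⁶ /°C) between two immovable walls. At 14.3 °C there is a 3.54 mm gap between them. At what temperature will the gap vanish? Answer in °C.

T = 65.8 °C

α₁L₁ = 3.1535×10⁻⁵ m/K, α₂L₂ = 3.714×10⁻⁵ m/K → total 6.8675×10⁻⁵ m/K
ΔT = g/(α₁L₁+α₂L₂) = 3.54×10⁻³ / 6.8675×10⁻⁵ = 51.547 K
T = 14.3 + 51.547 = 65.847 °C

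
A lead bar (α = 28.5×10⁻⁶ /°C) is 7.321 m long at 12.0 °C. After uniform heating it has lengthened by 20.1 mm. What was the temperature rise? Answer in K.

ΔL = αL₀ΔT ⇒ ΔT = ΔL / (αL₀)
ΔT = 20.1×10⁻³ m / (28.5×10⁻⁶ × 7.321 m) = 96.334 K

ΔT = 96.3 K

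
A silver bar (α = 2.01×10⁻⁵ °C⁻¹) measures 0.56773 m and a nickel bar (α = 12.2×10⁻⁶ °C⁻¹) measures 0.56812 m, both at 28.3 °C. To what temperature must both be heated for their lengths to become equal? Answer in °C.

T = 115.3 °C

L₁(1 + α₁ΔT) = L₂(1 + α₂ΔT) ⇒ ΔT = (L₂ − L₁)/(α₁L₁ − α₂L₂)
L₂ − L₁ = 0.56812 − 0.56773 = 3.90×10⁻⁴ m
α₁L₁ − α₂L₂ = 2.01×10⁻⁵×0.56773 − 12.2×10⁻⁶×0.56812 = 4.480309×10⁻⁶ m/K
ΔT = 3.90×10⁻⁴ / 4.480309×10⁻⁶ = 87.048 K
T = 28.3 + 87.048 = 115.348 °C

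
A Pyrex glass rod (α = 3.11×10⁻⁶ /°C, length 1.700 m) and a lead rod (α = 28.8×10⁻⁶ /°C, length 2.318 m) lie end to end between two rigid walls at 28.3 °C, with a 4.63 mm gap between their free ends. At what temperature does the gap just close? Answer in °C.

Gap closes when ΔL₁ + ΔL₂ = 4.63 mm = 4.63×10⁻³ m
(α₁L₁ + α₂L₂)ΔT = g
α₁L₁ + α₂L₂ = 3.11×10⁻⁶×1.700 + 28.8×10⁻⁶×2.318 = 7.20454×10⁻⁵ m/K
ΔT = 4.63×10⁻³ / 7.20454×10⁻⁵ = 64.265 K
T = 28.3 + 64.265 = 92.565 °C

T = 92.6 °C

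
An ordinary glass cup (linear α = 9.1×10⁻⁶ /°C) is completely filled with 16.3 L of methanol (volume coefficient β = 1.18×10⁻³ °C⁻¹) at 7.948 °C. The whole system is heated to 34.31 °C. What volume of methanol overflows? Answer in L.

The cup also expands: β_container ≈ 3α = 2.73×10⁻⁵ /K
Net overflow = V₀(β_liq − 3α_cont)ΔT
β − 3α = 1.18×10⁻³ − 2.73×10⁻⁵ = 1.1527×10⁻³ /K; ΔT = 26.362 K
ΔV = 16.3 × 1.1527×10⁻³ × 26.362 = 0.495 L

0.495 L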